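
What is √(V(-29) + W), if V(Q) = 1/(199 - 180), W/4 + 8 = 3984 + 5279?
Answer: √13364239/19 ≈ 192.41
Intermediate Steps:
W = 37020 (W = -32 + 4*(3984 + 5279) = -32 + 4*9263 = -32 + 37052 = 37020)
V(Q) = 1/19
√(V(-29) + W) = √(1/19 + 37020) = √(703381/19) = √13364239/19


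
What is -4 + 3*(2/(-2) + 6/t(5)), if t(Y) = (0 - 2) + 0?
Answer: -16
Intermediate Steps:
t(Y) = -2 (t(Y) = -2 + 0 = -2)
-4 + 3*(2/(-2) + 6/t(5)) = -4 + 3*(2/(-2) + 6/(-2)) = -4 + 3*(2*(-½) + 6*(-½)) = -4 + 3*(-1 - 3) = -4 + 3*(-4) = -4 - 12 = -16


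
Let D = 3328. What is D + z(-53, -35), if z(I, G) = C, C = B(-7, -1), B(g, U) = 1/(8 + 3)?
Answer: 36609/11 ≈ 3328.1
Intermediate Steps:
B(g, U) = 1/11
C = 1/11 ≈ 0.090909
z(I, G) = 1/11
D + z(-53, -35) = 3328 + 1/11 = 36609/11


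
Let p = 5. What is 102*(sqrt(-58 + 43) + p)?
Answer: 510 + 102*I*sqrt(15) ≈ 510.0 + 395.04*I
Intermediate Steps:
102*(sqrt(-58 + 43) + p) = 102*(sqrt(-58 + 43) + 5) = 102*(sqrt(-15) + 5) = 102*(I*sqrt(15) + 5) = 102*(5 + I*sqrt(15)) = 510 + 102*I*sqrt(15)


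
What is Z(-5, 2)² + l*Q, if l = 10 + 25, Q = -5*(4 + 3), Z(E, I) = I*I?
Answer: -1209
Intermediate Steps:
Z(E, I) = I²
Q = -35 (Q = -5*7 = -35)
l = 35
Z(-5, 2)² + l*Q = (2²)² + 35*(-35) = 4² - 1225 = 16 - 1225 = -1209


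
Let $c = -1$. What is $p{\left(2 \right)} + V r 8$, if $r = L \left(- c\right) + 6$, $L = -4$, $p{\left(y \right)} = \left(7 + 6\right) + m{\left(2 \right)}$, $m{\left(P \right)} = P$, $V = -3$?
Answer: $-33$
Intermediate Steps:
$p{\left(y \right)} = 15$ ($p{\left(y \right)} = \left(7 + 6\right) + 2 = 13 + 2 = 15$)
$r = 2$ ($r = - 4 \left(\left(-1\right) \left(-1\right)\right) + 6 = \left(-4\right) 1 + 6 = -4 + 6 = 2$)
$p{\left(2 \right)} + V r 8 = 15 + \left(-3\right) 2 \cdot 8 = 15 - 48 = -33$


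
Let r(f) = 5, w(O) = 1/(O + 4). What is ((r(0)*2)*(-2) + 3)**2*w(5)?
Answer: 289/9 ≈ 32.111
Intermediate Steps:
w(O) = 1/(4 + O)
((r(0)*2)*(-2) + 3)**2*w(5) = ((5*2)*(-2) + 3)**2/(4 + 5) = (10*(-2) + 3)**2/9 = (-20 + 3)**2*(1/9) = (-17)**2*(1/9) = 289*(1/9) = 289/9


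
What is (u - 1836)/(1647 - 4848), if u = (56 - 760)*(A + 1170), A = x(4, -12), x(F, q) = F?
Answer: 828332/3201 ≈ 258.77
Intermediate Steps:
A = 4
u = -826496 (u = (56 - 760)*(4 + 1170) = -704*1174 = -826496)
(u - 1836)/(1647 - 4848) = (-826496 - 1836)/(1647 - 4848) = -828332/(-3201) = -828332*(-1/3201) = 828332/3201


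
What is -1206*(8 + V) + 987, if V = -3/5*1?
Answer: -39687/5 ≈ -7937.4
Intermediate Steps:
V = -⅗ (V = -3*⅕*1 = -⅗*1 = -⅗ ≈ -0.60000)
-1206*(8 + V) + 987 = -1206*(8 - ⅗) + 987 = -1206*37/5 + 987 = -44622/5 + 987 = -39687/5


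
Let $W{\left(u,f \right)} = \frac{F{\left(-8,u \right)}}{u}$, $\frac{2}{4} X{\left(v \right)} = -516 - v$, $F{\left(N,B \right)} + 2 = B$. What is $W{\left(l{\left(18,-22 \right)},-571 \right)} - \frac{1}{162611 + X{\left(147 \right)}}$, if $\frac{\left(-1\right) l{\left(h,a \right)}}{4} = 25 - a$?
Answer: $\frac{15321981}{15160790} \approx 1.0106$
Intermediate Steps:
$F{\left(N,B \right)} = -2 + B$
$X{\left(v \right)} = -1032 - 2 v$ ($X{\left(v \right)} = 2 \left(-516 - v\right) = -1032 - 2 v$)
$l{\left(h,a \right)} = -100 + 4 a$ ($l{\left(h,a \right)} = - 4 \left(25 - a\right) = -100 + 4 a$)
$W{\left(u,f \right)} = \frac{-2 + u}{u}$
$W{\left(l{\left(18,-22 \right)},-571 \right)} - \frac{1}{162611 + X{\left(147 \right)}} = \frac{-2 + \left(-100 + 4 \left(-22\right)\right)}{-100 + 4 \left(-22\right)} - \frac{1}{162611 - 1326} = \frac{-2 - 188}{-100 - 88} - \frac{1}{162611 - 1326} = \frac{-2 - 188}{-188} - \frac{1}{162611 - 1326} = \left(- \frac{1}{188}\right) \left(-190\right) - \frac{1}{161285} = \frac{95}{94} - \frac{1}{161285} = \frac{15321981}{15160790}$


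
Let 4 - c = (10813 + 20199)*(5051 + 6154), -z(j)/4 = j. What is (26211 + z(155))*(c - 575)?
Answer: -8892617383321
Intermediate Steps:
z(j) = -4*j
c = -347489456 (c = 4 - (10813 + 20199)*(5051 + 6154) = 4 - 31012*11205 = 4 - 1*347489460 = 4 - 347489460 = -347489456)
(26211 + z(155))*(c - 575) = (26211 - 4*155)*(-347489456 - 575) = (26211 - 620)*(-347490031) = 25591*(-347490031) = -8892617383321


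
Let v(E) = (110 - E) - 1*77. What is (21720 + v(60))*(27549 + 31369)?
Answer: 1278108174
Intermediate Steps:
v(E) = 33 - E (v(E) = (110 - E) - 77 = 33 - E)
(21720 + v(60))*(27549 + 31369) = (21720 + (33 - 1*60))*(27549 + 31369) = (21720 + (33 - 60))*58918 = (21720 - 27)*58918 = 21693*58918 = 1278108174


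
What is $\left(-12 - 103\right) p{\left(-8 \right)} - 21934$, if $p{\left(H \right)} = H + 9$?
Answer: $-22049$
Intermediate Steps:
$p{\left(H \right)} = 9 + H$
$\left(-12 - 103\right) p{\left(-8 \right)} - 21934 = \left(-12 - 103\right) \left(9 - 8\right) - 21934 = \left(-115\right) 1 - 21934 = -115 - 21934 = -22049$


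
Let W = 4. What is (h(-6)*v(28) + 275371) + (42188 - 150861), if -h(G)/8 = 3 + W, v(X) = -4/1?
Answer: 166922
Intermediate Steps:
v(X) = -4 (v(X) = -4*1 = -4)
h(G) = -56 (h(G) = -8*(3 + 4) = -8*7 = -56)
(h(-6)*v(28) + 275371) + (42188 - 150861) = (-56*(-4) + 275371) + (42188 - 150861) = (224 + 275371) - 108673 = 275595 - 108673 = 166922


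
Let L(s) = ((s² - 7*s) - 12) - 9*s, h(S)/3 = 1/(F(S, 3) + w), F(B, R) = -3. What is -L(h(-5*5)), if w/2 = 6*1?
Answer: 155/9 ≈ 17.222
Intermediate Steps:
w = 12 (w = 2*(6*1) = 2*6 = 12)
h(S) = ⅓ (h(S) = 3/(-3 + 12) = 3/9 = 3*(⅑) = ⅓)
L(s) = -12 + s² - 16*s (L(s) = (-12 + s² - 7*s) - 9*s = -12 + s² - 16*s)
-L(h(-5*5)) = -(-12 + (⅓)² - 16*⅓) = -(-12 + ⅑ - 16/3) = -1*(-155/9) = 155/9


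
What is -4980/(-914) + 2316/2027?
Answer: 6105642/926339 ≈ 6.5912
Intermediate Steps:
-4980/(-914) + 2316/2027 = -4980*(-1/914) + 2316*(1/2027) = 2490/457 + 2316/2027 = 6105642/926339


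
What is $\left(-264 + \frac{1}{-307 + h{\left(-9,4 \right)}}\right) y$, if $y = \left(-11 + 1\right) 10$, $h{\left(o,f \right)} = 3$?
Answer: $\frac{2006425}{76} \approx 26400.0$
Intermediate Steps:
$y = -100$ ($y = \left(-10\right) 10 = -100$)
$\left(-264 + \frac{1}{-307 + h{\left(-9,4 \right)}}\right) y = \left(-264 + \frac{1}{-307 + 3}\right) \left(-100\right) = \left(-264 + \frac{1}{-304}\right) \left(-100\right) = \left(-264 - \frac{1}{304}\right) \left(-100\right) = \left(- \frac{80257}{304}\right) \left(-100\right) = \frac{2006425}{76}$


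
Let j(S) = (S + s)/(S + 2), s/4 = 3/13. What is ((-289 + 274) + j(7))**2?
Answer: 2729104/13689 ≈ 199.36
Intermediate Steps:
s = 12/13 (s = 4*(3/13) = 12/13 ≈ 0.92308)
j(S) = (12/13 + S)/(2 + S) (j(S) = (S + 12/13)/(S + 2) = (12/13 + S)/(2 + S))
((-289 + 274) + j(7))**2 = ((-289 + 274) + (12/13 + 7)/(2 + 7))**2 = (-15 + (103/13)/9)**2 = (-15 + (1/9)*(103/13))**2 = (-15 + 103/117)**2 = (-1652/117)**2 = 2729104/13689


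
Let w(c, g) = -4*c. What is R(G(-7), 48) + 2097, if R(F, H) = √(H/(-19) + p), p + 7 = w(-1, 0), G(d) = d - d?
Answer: 2097 + I*√1995/19 ≈ 2097.0 + 2.3508*I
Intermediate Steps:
G(d) = 0
p = -3 (p = -7 - 4*(-1) = -7 + 4 = -3)
R(F, H) = √(-3 - H/19) (R(F, H) = √(H/(-19) - 3) = √(H*(-1/19) - 3) = √(-H/19 - 3) = √(-3 - H/19))
R(G(-7), 48) + 2097 = √(-1083 - 19*48)/19 + 2097 = √(-1083 - 912)/19 + 2097 = √(-1995)/19 + 2097 = (I*√1995)/19 + 2097 = I*√1995/19 + 2097 = 2097 + I*√1995/19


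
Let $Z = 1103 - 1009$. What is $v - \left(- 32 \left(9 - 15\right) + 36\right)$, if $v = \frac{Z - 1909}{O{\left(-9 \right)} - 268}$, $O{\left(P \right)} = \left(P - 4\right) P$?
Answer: $- \frac{32613}{151} \approx -215.98$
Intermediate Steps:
$Z = 94$
$O{\left(P \right)} = P \left(-4 + P\right)$ ($O{\left(P \right)} = \left(-4 + P\right) P = P \left(-4 + P\right)$)
$v = \frac{1815}{151}$ ($v = \frac{94 - 1909}{- 9 \left(-4 - 9\right) - 268} = - \frac{1815}{\left(-9\right) \left(-13\right) - 268} = - \frac{1815}{117 - 268} = - \frac{1815}{-151} = \left(-1815\right) \left(- \frac{1}{151}\right) = \frac{1815}{151} \approx 12.02$)
$v - \left(- 32 \left(9 - 15\right) + 36\right) = \frac{1815}{151} - \left(- 32 \left(9 - 15\right) + 36\right) = \frac{1815}{151} - \left(\left(-32\right) \left(-6\right) + 36\right) = \frac{1815}{151} - \left(192 + 36\right) = \frac{1815}{151} - 228 = - \frac{32613}{151}$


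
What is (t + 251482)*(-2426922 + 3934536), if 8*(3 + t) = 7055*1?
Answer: 1521851152809/4 ≈ 3.8046e+11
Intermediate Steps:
t = 7031/8 (t = -3 + (7055*1)/8 = -3 + (⅛)*7055 = -3 + 7055/8 = 7031/8 ≈ 878.88)
(t + 251482)*(-2426922 + 3934536) = (7031/8 + 251482)*(-2426922 + 3934536) = (2018887/8)*1507614 = 1521851152809/4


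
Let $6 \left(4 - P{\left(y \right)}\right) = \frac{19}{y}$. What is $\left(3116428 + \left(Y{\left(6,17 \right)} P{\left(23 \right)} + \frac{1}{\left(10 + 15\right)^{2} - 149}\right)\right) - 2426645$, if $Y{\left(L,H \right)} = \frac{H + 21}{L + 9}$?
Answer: $\frac{339833314267}{492660} \approx 6.8979 \cdot 10^{5}$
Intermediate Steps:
$Y{\left(L,H \right)} = \frac{21 + H}{9 + L}$
$P{\left(y \right)} = 4 - \frac{19}{6 y}$ ($P{\left(y \right)} = 4 - \frac{19 \frac{1}{y}}{6} = 4 - \frac{19}{6 y}$)
$\left(3116428 + \left(Y{\left(6,17 \right)} P{\left(23 \right)} + \frac{1}{\left(10 + 15\right)^{2} - 149}\right)\right) - 2426645 = \left(3116428 + \left(\frac{21 + 17}{9 + 6} \left(4 - \frac{19}{6 \cdot 23}\right) + \frac{1}{\left(10 + 15\right)^{2} - 149}\right)\right) - 2426645 = \left(3116428 + \left(\frac{1}{15} \cdot 38 \left(4 - \frac{19}{138}\right) + \frac{1}{25^{2} - 149}\right)\right) - 2426645 = \left(3116428 + \left(\frac{1}{15} \cdot 38 \left(4 - \frac{19}{138}\right) + \frac{1}{625 - 149}\right)\right) - 2426645 = \left(3116428 + \left(\frac{38}{15} \cdot \frac{533}{138} + \frac{1}{476}\right)\right) - 2426645 = \left(3116428 + \left(\frac{10127}{1035} + \frac{1}{476}\right)\right) - 2426645 = \left(3116428 + \frac{4821487}{492660}\right) - 2426645 = \frac{1535344239967}{492660} - 2426645 = \frac{339833314267}{492660}$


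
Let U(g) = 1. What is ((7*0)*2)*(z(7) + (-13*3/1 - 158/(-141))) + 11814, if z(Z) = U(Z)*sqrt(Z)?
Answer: 11814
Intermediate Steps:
z(Z) = sqrt(Z) (z(Z) = 1*sqrt(Z) = sqrt(Z))
((7*0)*2)*(z(7) + (-13*3/1 - 158/(-141))) + 11814 = ((7*0)*2)*(sqrt(7) + (-13*3/1 - 158/(-141))) + 11814 = (0*2)*(sqrt(7) + (-39*1 - 158*(-1/141))) + 11814 = 0*(sqrt(7) + (-39 + 158/141)) + 11814 = 0*(sqrt(7) - 5341/141) + 11814 = 0*(-5341/141 + sqrt(7)) + 11814 = 0 + 11814 = 11814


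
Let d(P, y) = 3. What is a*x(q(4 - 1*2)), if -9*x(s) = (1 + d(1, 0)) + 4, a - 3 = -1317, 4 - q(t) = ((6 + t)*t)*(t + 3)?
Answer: 1168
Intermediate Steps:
q(t) = 4 - t*(3 + t)*(6 + t) (q(t) = 4 - (6 + t)*t*(t + 3) = 4 - t*(6 + t)*(3 + t) = 4 - t*(3 + t)*(6 + t))
a = -1314 (a = 3 - 1317 = -1314)
x(s) = -8/9 (x(s) = -((1 + 3) + 4)/9 = -(4 + 4)/9 = -1/9*8 = -8/9)
a*x(q(4 - 1*2)) = -1314*(-8/9) = 1168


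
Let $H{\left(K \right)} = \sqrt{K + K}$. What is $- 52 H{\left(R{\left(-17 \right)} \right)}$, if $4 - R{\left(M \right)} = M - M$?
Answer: $- 104 \sqrt{2} \approx -147.08$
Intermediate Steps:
$R{\left(M \right)} = 4$ ($R{\left(M \right)} = 4 - \left(M - M\right) = 4 - 0 = 4 + 0 = 4$)
$H{\left(K \right)} = \sqrt{2} \sqrt{K}$ ($H{\left(K \right)} = \sqrt{2 K} = \sqrt{2} \sqrt{K}$)
$- 52 H{\left(R{\left(-17 \right)} \right)} = - 52 \sqrt{2} \sqrt{4} = - 52 \sqrt{2} \cdot 2 = - 52 \cdot 2 \sqrt{2} = - 104 \sqrt{2}$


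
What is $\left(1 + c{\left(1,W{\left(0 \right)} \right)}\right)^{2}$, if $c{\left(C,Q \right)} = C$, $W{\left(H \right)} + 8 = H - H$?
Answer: $4$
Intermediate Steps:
$W{\left(H \right)} = -8$ ($W{\left(H \right)} = -8 + \left(H - H\right) = -8 + 0 = -8$)
$\left(1 + c{\left(1,W{\left(0 \right)} \right)}\right)^{2} = \left(1 + 1\right)^{2} = 2^{2} = 4$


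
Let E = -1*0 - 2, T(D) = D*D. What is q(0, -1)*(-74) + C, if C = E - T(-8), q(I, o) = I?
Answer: -66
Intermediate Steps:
T(D) = D²
E = -2 (E = 0 - 2 = -2)
C = -66 (C = -2 - 1*(-8)² = -2 - 1*64 = -2 - 64 = -66)
q(0, -1)*(-74) + C = 0*(-74) - 66 = 0 - 66 = -66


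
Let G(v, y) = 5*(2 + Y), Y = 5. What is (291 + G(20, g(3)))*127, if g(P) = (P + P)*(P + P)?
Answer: 41402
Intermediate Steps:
g(P) = 4*P² (g(P) = (2*P)*(2*P) = 4*P²)
G(v, y) = 35 (G(v, y) = 5*(2 + 5) = 5*7 = 35)
(291 + G(20, g(3)))*127 = (291 + 35)*127 = 326*127 = 41402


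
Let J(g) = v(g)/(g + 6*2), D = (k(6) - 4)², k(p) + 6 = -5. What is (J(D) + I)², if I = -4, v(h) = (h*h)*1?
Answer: 274200481/6241 ≈ 43935.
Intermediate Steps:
v(h) = h² (v(h) = h²*1 = h²)
k(p) = -11 (k(p) = -6 - 5 = -11)
D = 225 (D = (-11 - 4)² = (-15)² = 225)
J(g) = g²/(12 + g) (J(g) = g²/(g + 6*2) = g²/(g + 12) = g²/(12 + g))
(J(D) + I)² = (225²/(12 + 225) - 4)² = (50625/237 - 4)² = (50625*(1/237) - 4)² = (16875/79 - 4)² = (16559/79)² = 274200481/6241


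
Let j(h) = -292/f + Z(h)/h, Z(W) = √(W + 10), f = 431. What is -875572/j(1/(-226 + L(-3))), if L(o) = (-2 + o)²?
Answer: -110192487344/75011878385 + 1138529912044*√8241/75011878385 ≈ 1376.4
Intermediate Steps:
Z(W) = √(10 + W)
j(h) = -292/431 + √(10 + h)/h
-875572/j(1/(-226 + L(-3))) = -875572/(-292/431 + √(10 + 1/(-226 + (-2 - 3)²))/(1/(-226 + (-2 - 3)²))) = -875572/(-292/431 + √(10 + 1/(-226 + (-5)²))/(1/(-226 + (-5)²))) = -875572/(-292/431 + √(10 + 1/(-226 + 25))/(1/(-226 + 25))) = -875572/(-292/431 + √(10 + 1/(-201))/(1/(-201))) = -875572/(-292/431 + √(10 - 1/201)/(-1/201)) = -875572/(-292/431 - 7*√8241)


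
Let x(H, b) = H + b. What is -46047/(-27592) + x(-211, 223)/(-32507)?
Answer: 1496518725/896933144 ≈ 1.6685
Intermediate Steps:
-46047/(-27592) + x(-211, 223)/(-32507) = -46047/(-27592) + (-211 + 223)/(-32507) = -46047*(-1/27592) + 12*(-1/32507) = 46047/27592 - 12/32507 = 1496518725/896933144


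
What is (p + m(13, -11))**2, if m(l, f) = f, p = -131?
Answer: 20164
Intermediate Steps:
(p + m(13, -11))**2 = (-131 - 11)**2 = (-142)**2 = 20164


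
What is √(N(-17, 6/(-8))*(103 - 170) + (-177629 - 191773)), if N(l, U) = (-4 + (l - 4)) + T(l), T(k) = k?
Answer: 6*I*√10183 ≈ 605.46*I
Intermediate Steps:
N(l, U) = -8 + 2*l (N(l, U) = (-4 + (l - 4)) + l = (-4 + (-4 + l)) + l = (-8 + l) + l = -8 + 2*l)
√(N(-17, 6/(-8))*(103 - 170) + (-177629 - 191773)) = √((-8 + 2*(-17))*(103 - 170) + (-177629 - 191773)) = √((-8 - 34)*(-67) - 369402) = √(-42*(-67) - 369402) = √(2814 - 369402) = √(-366588) = 6*I*√10183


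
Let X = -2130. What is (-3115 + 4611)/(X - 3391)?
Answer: -1496/5521 ≈ -0.27097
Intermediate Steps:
(-3115 + 4611)/(X - 3391) = (-3115 + 4611)/(-2130 - 3391) = 1496/(-5521) = 1496*(-1/5521) = -1496/5521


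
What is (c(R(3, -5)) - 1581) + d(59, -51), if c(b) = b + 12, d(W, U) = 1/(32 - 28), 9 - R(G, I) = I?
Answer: -6219/4 ≈ -1554.8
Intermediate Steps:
R(G, I) = 9 - I
d(W, U) = ¼ (d(W, U) = 1/4 = ¼)
c(b) = 12 + b
(c(R(3, -5)) - 1581) + d(59, -51) = ((12 + (9 - 1*(-5))) - 1581) + ¼ = ((12 + (9 + 5)) - 1581) + ¼ = ((12 + 14) - 1581) + ¼ = (26 - 1581) + ¼ = -1555 + ¼ = -6219/4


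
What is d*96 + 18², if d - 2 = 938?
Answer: 90564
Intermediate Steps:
d = 940 (d = 2 + 938 = 940)
d*96 + 18² = 940*96 + 18² = 90240 + 324 = 90564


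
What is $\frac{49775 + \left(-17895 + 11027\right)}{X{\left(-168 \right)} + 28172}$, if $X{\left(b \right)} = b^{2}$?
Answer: $\frac{42907}{56396} \approx 0.76082$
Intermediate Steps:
$\frac{49775 + \left(-17895 + 11027\right)}{X{\left(-168 \right)} + 28172} = \frac{49775 + \left(-17895 + 11027\right)}{\left(-168\right)^{2} + 28172} = \frac{49775 - 6868}{28224 + 28172} = \frac{42907}{56396}$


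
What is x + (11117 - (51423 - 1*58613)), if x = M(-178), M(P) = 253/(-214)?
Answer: 3917445/214 ≈ 18306.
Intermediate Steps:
M(P) = -253/214 (M(P) = 253*(-1/214) = -253/214)
x = -253/214 ≈ -1.1822
x + (11117 - (51423 - 1*58613)) = -253/214 + (11117 - (51423 - 1*58613)) = -253/214 + (11117 - (51423 - 58613)) = -253/214 + (11117 - 1*(-7190)) = -253/214 + (11117 + 7190) = -253/214 + 18307 = 3917445/214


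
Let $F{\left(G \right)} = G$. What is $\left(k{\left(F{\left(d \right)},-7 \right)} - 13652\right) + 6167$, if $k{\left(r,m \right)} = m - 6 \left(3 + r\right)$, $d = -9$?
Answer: $-7456$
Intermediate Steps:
$k{\left(r,m \right)} = -18 + m - 6 r$ ($k{\left(r,m \right)} = m - \left(18 + 6 r\right) = -18 + m - 6 r$)
$\left(k{\left(F{\left(d \right)},-7 \right)} - 13652\right) + 6167 = \left(\left(-18 - 7 - -54\right) - 13652\right) + 6167 = \left(\left(-18 - 7 + 54\right) - 13652\right) + 6167 = \left(29 - 13652\right) + 6167 = -13623 + 6167 = -7456$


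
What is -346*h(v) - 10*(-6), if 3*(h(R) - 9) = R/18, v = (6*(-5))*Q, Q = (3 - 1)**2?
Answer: -20566/9 ≈ -2285.1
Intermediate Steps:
Q = 4 (Q = 2**2 = 4)
v = -120 (v = (6*(-5))*4 = -30*4 = -120)
h(R) = 9 + R/54 (h(R) = 9 + (R/18)/3 = 9 + R/54)
-346*h(v) - 10*(-6) = -346*(9 + (1/54)*(-120)) - 10*(-6) = -346*(9 - 20/9) + 60 = -346*61/9 + 60 = -21106/9 + 60 = -20566/9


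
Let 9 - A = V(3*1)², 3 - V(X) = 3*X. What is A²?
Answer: 729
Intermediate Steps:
V(X) = 3 - 3*X
A = -27 (A = 9 - (3 - 9)² = 9 - 1*(-6)² = 9 - 1*36 = 9 - 36 = -27)
A² = (-27)² = 729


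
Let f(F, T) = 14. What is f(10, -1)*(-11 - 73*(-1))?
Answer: 868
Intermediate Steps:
f(10, -1)*(-11 - 73*(-1)) = 14*(-11 - 73*(-1)) = 14*(-11 + 73) = 14*62 = 868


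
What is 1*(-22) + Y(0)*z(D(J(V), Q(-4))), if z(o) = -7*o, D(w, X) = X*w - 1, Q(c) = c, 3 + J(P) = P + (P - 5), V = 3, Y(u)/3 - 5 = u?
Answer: -757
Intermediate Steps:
Y(u) = 15 + 3*u
J(P) = -8 + 2*P (J(P) = -3 + (P + (P - 5)) = -3 + (P + (-5 + P)) = -3 + (-5 + 2*P) = -8 + 2*P)
D(w, X) = -1 + X*w
1*(-22) + Y(0)*z(D(J(V), Q(-4))) = 1*(-22) + (15 + 3*0)*(-7*(-1 - 4*(-8 + 2*3))) = -22 + (15 + 0)*(-7*(-1 - 4*(-8 + 6))) = -22 + 15*(-7*(-1 - 4*(-2))) = -22 + 15*(-7*(-1 + 8)) = -22 + 15*(-7*7) = -22 + 15*(-49) = -22 - 735 = -757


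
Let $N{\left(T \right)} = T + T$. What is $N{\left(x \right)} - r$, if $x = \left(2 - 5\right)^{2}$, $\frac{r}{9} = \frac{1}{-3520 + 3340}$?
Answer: $\frac{361}{20} \approx 18.05$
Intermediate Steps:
$r = - \frac{1}{20}$ ($r = \frac{9}{-3520 + 3340} = \frac{9}{-180} = 9 \left(- \frac{1}{180}\right) = - \frac{1}{20} \approx -0.05$)
$x = 9$ ($x = \left(-3\right)^{2} = 9$)
$N{\left(T \right)} = 2 T$
$N{\left(x \right)} - r = 2 \cdot 9 - - \frac{1}{20} = 18 + \frac{1}{20} = \frac{361}{20}$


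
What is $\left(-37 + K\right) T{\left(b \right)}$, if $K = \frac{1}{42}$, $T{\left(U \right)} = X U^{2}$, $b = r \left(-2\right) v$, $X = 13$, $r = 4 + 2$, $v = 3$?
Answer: $- \frac{4360824}{7} \approx -6.2298 \cdot 10^{5}$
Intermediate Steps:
$r = 6$
$b = -36$ ($b = 6 \left(-2\right) 3 = \left(-12\right) 3 = -36$)
$T{\left(U \right)} = 13 U^{2}$
$K = \frac{1}{42} \approx 0.02381$
$\left(-37 + K\right) T{\left(b \right)} = \left(-37 + \frac{1}{42}\right) 13 \left(-36\right)^{2} = - \frac{1553 \cdot 13 \cdot 1296}{42} = \left(- \frac{1553}{42}\right) 16848 = - \frac{4360824}{7}$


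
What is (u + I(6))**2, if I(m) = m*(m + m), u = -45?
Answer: 729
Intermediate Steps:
I(m) = 2*m**2 (I(m) = m*(2*m) = 2*m**2)
(u + I(6))**2 = (-45 + 2*6**2)**2 = (-45 + 2*36)**2 = (-45 + 72)**2 = 27**2 = 729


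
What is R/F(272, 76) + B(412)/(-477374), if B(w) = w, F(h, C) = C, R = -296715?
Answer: -70822028861/18140212 ≈ -3904.1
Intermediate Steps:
R/F(272, 76) + B(412)/(-477374) = -296715/76 + 412/(-477374) = -296715*1/76 + 412*(-1/477374) = -296715/76 - 206/238687 = -70822028861/18140212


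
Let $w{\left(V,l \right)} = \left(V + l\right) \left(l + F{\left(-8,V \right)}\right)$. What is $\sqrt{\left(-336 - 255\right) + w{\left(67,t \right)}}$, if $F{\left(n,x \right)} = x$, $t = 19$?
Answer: $\sqrt{6805} \approx 82.492$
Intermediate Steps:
$w{\left(V,l \right)} = \left(V + l\right)^{2}$ ($w{\left(V,l \right)} = \left(V + l\right) \left(l + V\right) = \left(V + l\right) \left(V + l\right) = \left(V + l\right)^{2}$)
$\sqrt{\left(-336 - 255\right) + w{\left(67,t \right)}} = \sqrt{\left(-336 - 255\right) + \left(67^{2} + 19^{2} + 2 \cdot 67 \cdot 19\right)} = \sqrt{\left(-336 - 255\right) + \left(4489 + 361 + 2546\right)} = \sqrt{-591 + 7396} = \sqrt{6805}$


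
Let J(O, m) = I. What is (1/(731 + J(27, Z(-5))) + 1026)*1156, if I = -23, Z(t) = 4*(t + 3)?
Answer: 209932201/177 ≈ 1.1861e+6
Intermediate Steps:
Z(t) = 12 + 4*t (Z(t) = 4*(3 + t) = 12 + 4*t)
J(O, m) = -23
(1/(731 + J(27, Z(-5))) + 1026)*1156 = (1/(731 - 23) + 1026)*1156 = (1/708 + 1026)*1156 = (726409/708)*1156 = 209932201/177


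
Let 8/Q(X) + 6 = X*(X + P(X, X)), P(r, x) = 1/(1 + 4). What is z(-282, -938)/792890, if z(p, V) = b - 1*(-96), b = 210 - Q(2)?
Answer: 311/792890 ≈ 0.00039224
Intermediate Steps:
P(r, x) = ⅕ (P(r, x) = 1/5 = ⅕)
Q(X) = 8/(-6 + X*(⅕ + X)) (Q(X) = 8/(-6 + X*(X + ⅕)) = 8/(-6 + X*(⅕ + X)))
b = 215 (b = 210 - 40/(-30 + 2 + 5*2²) = 210 - 40/(-30 + 2 + 5*4) = 210 - 40/(-30 + 2 + 20) = 210 - 40/(-8) = 210 - 40*(-1)/8 = 210 - 1*(-5) = 210 + 5 = 215)
z(p, V) = 311 (z(p, V) = 215 - 1*(-96) = 215 + 96 = 311)
z(-282, -938)/792890 = 311/792890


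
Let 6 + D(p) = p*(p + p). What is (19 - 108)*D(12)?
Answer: -25098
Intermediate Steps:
D(p) = -6 + 2*p² (D(p) = -6 + p*(p + p) = -6 + p*(2*p) = -6 + 2*p²)
(19 - 108)*D(12) = (19 - 108)*(-6 + 2*12²) = -89*(-6 + 2*144) = -89*(-6 + 288) = -89*282 = -25098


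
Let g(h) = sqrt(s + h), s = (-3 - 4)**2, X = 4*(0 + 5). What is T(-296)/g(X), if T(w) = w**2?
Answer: 87616*sqrt(69)/69 ≈ 10548.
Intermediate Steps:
X = 20 (X = 4*5 = 20)
s = 49 (s = (-7)**2 = 49)
g(h) = sqrt(49 + h)
T(-296)/g(X) = (-296)**2/(sqrt(49 + 20)) = 87616/(sqrt(69)) = 87616*(sqrt(69)/69) = 87616*sqrt(69)/69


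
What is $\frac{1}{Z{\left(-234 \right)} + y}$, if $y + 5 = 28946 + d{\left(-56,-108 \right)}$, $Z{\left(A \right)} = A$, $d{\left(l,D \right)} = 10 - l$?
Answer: $\frac{1}{28773} \approx 3.4755 \cdot 10^{-5}$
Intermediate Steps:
$y = 29007$ ($y = -5 + \left(28946 + \left(10 - -56\right)\right) = -5 + \left(28946 + \left(10 + 56\right)\right) = -5 + \left(28946 + 66\right) = -5 + 29012 = 29007$)
$\frac{1}{Z{\left(-234 \right)} + y} = \frac{1}{-234 + 29007} = \frac{1}{28773}$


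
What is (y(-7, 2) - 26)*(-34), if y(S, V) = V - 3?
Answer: 918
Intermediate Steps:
y(S, V) = -3 + V
(y(-7, 2) - 26)*(-34) = ((-3 + 2) - 26)*(-34) = (-1 - 26)*(-34) = -27*(-34) = 918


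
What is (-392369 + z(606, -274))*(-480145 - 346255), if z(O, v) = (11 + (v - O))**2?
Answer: -299811308800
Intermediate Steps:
z(O, v) = (11 + v - O)**2
(-392369 + z(606, -274))*(-480145 - 346255) = (-392369 + (11 - 274 - 1*606)**2)*(-480145 - 346255) = (-392369 + (11 - 274 - 606)**2)*(-826400) = (-392369 + (-869)**2)*(-826400) = (-392369 + 755161)*(-826400) = 362792*(-826400) = -299811308800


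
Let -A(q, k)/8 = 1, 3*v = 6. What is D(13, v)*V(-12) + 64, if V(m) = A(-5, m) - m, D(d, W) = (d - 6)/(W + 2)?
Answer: 71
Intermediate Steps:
v = 2 (v = (1/3)*6 = 2)
D(d, W) = (-6 + d)/(2 + W)
A(q, k) = -8 (A(q, k) = -8*1 = -8)
V(m) = -8 - m
D(13, v)*V(-12) + 64 = ((-6 + 13)/(2 + 2))*(-8 - 1*(-12)) + 64 = (7/4)*(-8 + 12) + 64 = ((1/4)*7)*4 + 64 = (7/4)*4 + 64 = 7 + 64 = 71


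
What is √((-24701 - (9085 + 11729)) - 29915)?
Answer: I*√75430 ≈ 274.65*I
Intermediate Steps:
√((-24701 - (9085 + 11729)) - 29915) = √((-24701 - 1*20814) - 29915) = √((-24701 - 20814) - 29915) = √(-45515 - 29915) = √(-75430) = I*√75430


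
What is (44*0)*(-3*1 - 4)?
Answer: 0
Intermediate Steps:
(44*0)*(-3*1 - 4) = 0*(-3 - 4) = 0*(-7) = 0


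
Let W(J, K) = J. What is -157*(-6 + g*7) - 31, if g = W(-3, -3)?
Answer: 4208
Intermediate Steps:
g = -3
-157*(-6 + g*7) - 31 = -157*(-6 - 3*7) - 31 = -157*(-6 - 21) - 31 = -157*(-27) - 31 = 4239 - 31 = 4208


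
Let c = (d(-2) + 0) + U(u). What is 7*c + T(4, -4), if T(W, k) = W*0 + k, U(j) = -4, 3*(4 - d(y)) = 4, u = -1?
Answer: -40/3 ≈ -13.333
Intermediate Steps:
d(y) = 8/3 (d(y) = 4 - ⅓*4 = 4 - 4/3 = 8/3)
T(W, k) = k (T(W, k) = 0 + k = k)
c = -4/3 (c = (8/3 + 0) - 4 = 8/3 - 4 = -4/3 ≈ -1.3333)
7*c + T(4, -4) = 7*(-4/3) - 4 = -28/3 - 4 = -40/3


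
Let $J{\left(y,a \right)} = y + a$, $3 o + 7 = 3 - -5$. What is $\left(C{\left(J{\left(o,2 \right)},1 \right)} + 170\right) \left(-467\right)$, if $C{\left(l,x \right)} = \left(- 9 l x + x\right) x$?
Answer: $-70050$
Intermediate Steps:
$o = \frac{1}{3}$ ($o = - \frac{7}{3} + \frac{3 - -5}{3} = - \frac{7}{3} + \frac{3 + 5}{3} = - \frac{7}{3} + \frac{1}{3} \cdot 8 = - \frac{7}{3} + \frac{8}{3} = \frac{1}{3} \approx 0.33333$)
$J{\left(y,a \right)} = a + y$
$C{\left(l,x \right)} = x \left(x - 9 l x\right)$ ($C{\left(l,x \right)} = \left(- 9 l x + x\right) x = \left(x - 9 l x\right) x = x \left(x - 9 l x\right)$)
$\left(C{\left(J{\left(o,2 \right)},1 \right)} + 170\right) \left(-467\right) = \left(1^{2} \left(1 - 9 \left(2 + \frac{1}{3}\right)\right) + 170\right) \left(-467\right) = \left(1 \left(1 - 21\right) + 170\right) \left(-467\right) = \left(1 \left(-20\right) + 170\right) \left(-467\right) = \left(-20 + 170\right) \left(-467\right) = 150 \left(-467\right) = -70050$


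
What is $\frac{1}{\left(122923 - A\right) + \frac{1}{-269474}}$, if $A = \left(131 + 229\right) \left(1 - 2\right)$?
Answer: $\frac{269474}{33221563141} \approx 8.1114 \cdot 10^{-6}$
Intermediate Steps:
$A = -360$ ($A = 360 \left(1 - 2\right) = 360 \left(-1\right) = -360$)
$\frac{1}{\left(122923 - A\right) + \frac{1}{-269474}} = \frac{1}{\left(122923 - -360\right) + \frac{1}{-269474}} = \frac{1}{\left(122923 + 360\right) - \frac{1}{269474}} = \frac{1}{123283 - \frac{1}{269474}} = \frac{1}{\frac{33221563141}{269474}} = \frac{269474}{33221563141}$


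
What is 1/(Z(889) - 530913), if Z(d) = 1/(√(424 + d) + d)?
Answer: -418894603415/222396590110886239 + √1313/222396590110886239 ≈ -1.8835e-6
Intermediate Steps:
Z(d) = 1/(d + √(424 + d))
1/(Z(889) - 530913) = 1/(1/(889 + √(424 + 889)) - 530913) = 1/(1/(889 + √1313) - 530913) = 1/(-530913 + 1/(889 + √1313))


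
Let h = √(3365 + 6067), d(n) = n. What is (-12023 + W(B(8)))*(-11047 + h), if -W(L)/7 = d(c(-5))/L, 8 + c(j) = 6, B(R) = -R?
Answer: 531349653/4 - 144297*√262/2 ≈ 1.3167e+8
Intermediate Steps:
c(j) = -2 (c(j) = -8 + 6 = -2)
h = 6*√262 (h = √9432 = 6*√262 ≈ 97.119)
W(L) = 14/L (W(L) = -(-14)/L = 14/L)
(-12023 + W(B(8)))*(-11047 + h) = (-12023 + 14/((-1*8)))*(-11047 + 6*√262) = (-12023 + 14/(-8))*(-11047 + 6*√262) = (-12023 + 14*(-⅛))*(-11047 + 6*√262) = (-12023 - 7/4)*(-11047 + 6*√262) = -48099*(-11047 + 6*√262)/4 = 531349653/4 - 144297*√262/2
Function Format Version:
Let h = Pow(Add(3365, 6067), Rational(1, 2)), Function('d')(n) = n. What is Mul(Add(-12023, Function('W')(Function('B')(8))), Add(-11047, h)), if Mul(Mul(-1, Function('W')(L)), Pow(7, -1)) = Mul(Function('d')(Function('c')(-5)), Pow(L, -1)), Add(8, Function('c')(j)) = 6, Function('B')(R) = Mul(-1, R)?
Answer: Add(Rational(531349653, 4), Mul(Rational(-144297, 2), Pow(262, Rational(1, 2)))) ≈ 1.3167e+8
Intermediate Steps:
Function('c')(j) = -2 (Function('c')(j) = Add(-8, 6) = -2)
h = Mul(6, Pow(262, Rational(1, 2))) (h = Pow(9432, Rational(1, 2)) = Mul(6, Pow(262, Rational(1, 2))) ≈ 97.119)
Function('W')(L) = Mul(14, Pow(L, -1)) (Function('W')(L) = Mul(-7, Mul(-2, Pow(L, -1))) = Mul(14, Pow(L, -1)))
Mul(Add(-12023, Function('W')(Function('B')(8))), Add(-11047, h)) = Mul(Add(-12023, Mul(14, Pow(Mul(-1, 8), -1))), Add(-11047, Mul(6, Pow(262, Rational(1, 2))))) = Mul(Add(-12023, Mul(14, Pow(-8, -1))), Add(-11047, Mul(6, Pow(262, Rational(1, 2))))) = Mul(Add(-12023, Mul(14, Rational(-1, 8))), Add(-11047, Mul(6, Pow(262, Rational(1, 2))))) = Mul(Add(-12023, Rational(-7, 4)), Add(-11047, Mul(6, Pow(262, Rational(1, 2))))) = Mul(Rational(-48099, 4), Add(-11047, Mul(6, Pow(262, Rational(1, 2))))) = Add(Rational(531349653, 4), Mul(Rational(-144297, 2), Pow(262, Rational(1, 2))))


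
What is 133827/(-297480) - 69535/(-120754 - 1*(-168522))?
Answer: -141030833/74010545 ≈ -1.9056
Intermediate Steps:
133827/(-297480) - 69535/(-120754 - 1*(-168522)) = 133827*(-1/297480) - 69535/(-120754 + 168522) = -44609/99160 - 69535/47768 = -141030833/74010545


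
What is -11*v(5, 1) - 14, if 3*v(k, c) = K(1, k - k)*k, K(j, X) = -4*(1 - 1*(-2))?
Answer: 206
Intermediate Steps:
K(j, X) = -12 (K(j, X) = -4*(1 + 2) = -4*3 = -12)
v(k, c) = -4*k (v(k, c) = (-12*k)/3 = -4*k)
-11*v(5, 1) - 14 = -(-44)*5 - 14 = -11*(-20) - 14 = 220 - 14 = 206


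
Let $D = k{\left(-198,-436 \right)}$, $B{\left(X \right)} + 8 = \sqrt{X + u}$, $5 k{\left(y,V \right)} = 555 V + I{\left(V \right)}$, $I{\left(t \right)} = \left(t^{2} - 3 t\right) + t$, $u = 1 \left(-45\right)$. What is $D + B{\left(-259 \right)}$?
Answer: $- \frac{51052}{5} + 4 i \sqrt{19} \approx -10210.0 + 17.436 i$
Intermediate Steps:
$u = -45$
$I{\left(t \right)} = t^{2} - 2 t$
$k{\left(y,V \right)} = 111 V + \frac{V \left(-2 + V\right)}{5}$ ($k{\left(y,V \right)} = \frac{555 V + V \left(-2 + V\right)}{5} = 111 V + \frac{V \left(-2 + V\right)}{5}$)
$B{\left(X \right)} = -8 + \sqrt{-45 + X}$ ($B{\left(X \right)} = -8 + \sqrt{X - 45} = -8 + \sqrt{-45 + X}$)
$D = - \frac{51012}{5}$ ($D = \frac{1}{5} \left(-436\right) \left(553 - 436\right) = \frac{1}{5} \left(-436\right) 117 = - \frac{51012}{5} \approx -10202.0$)
$D + B{\left(-259 \right)} = - \frac{51012}{5} - \left(8 - \sqrt{-45 - 259}\right) = - \frac{51012}{5} - \left(8 - \sqrt{-304}\right) = - \frac{51012}{5} - \left(8 - 4 i \sqrt{19}\right) = - \frac{51052}{5} + 4 i \sqrt{19}$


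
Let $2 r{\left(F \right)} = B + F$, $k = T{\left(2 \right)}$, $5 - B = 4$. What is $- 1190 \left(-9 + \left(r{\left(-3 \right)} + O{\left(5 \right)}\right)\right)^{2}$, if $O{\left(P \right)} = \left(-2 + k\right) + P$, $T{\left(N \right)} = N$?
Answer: $-29750$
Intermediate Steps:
$B = 1$ ($B = 5 - 4 = 1$)
$k = 2$
$r{\left(F \right)} = \frac{1}{2} + \frac{F}{2}$ ($r{\left(F \right)} = \frac{1 + F}{2} = \frac{1}{2} + \frac{F}{2}$)
$O{\left(P \right)} = P$ ($O{\left(P \right)} = \left(-2 + 2\right) + P = 0 + P = P$)
$- 1190 \left(-9 + \left(r{\left(-3 \right)} + O{\left(5 \right)}\right)\right)^{2} = - 1190 \left(-9 + \left(\left(\frac{1}{2} + \frac{1}{2} \left(-3\right)\right) + 5\right)\right)^{2} = - 1190 \left(-9 + \left(\left(\frac{1}{2} - \frac{3}{2}\right) + 5\right)\right)^{2} = - 1190 \left(-9 + \left(-1 + 5\right)\right)^{2} = - 1190 \left(-9 + 4\right)^{2} = - 1190 \left(-5\right)^{2} = \left(-1190\right) 25 = -29750$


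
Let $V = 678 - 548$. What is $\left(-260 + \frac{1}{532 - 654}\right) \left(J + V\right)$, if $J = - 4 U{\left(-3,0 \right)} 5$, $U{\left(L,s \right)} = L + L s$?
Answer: $- \frac{3013495}{61} \approx -49402.0$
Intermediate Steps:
$J = 60$ ($J = - 4 \left(- 3 \left(1 + 0\right)\right) 5 = - 4 \left(\left(-3\right) 1\right) 5 = \left(-4\right) \left(-3\right) 5 = 12 \cdot 5 = 60$)
$V = 130$
$\left(-260 + \frac{1}{532 - 654}\right) \left(J + V\right) = \left(-260 + \frac{1}{532 - 654}\right) \left(60 + 130\right) = \left(-260 + \frac{1}{-122}\right) 190 = \left(-260 - \frac{1}{122}\right) 190 = \left(- \frac{31721}{122}\right) 190 = - \frac{3013495}{61}$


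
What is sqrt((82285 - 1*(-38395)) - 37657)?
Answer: sqrt(83023) ≈ 288.14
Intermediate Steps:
sqrt((82285 - 1*(-38395)) - 37657) = sqrt((82285 + 38395) - 37657) = sqrt(120680 - 37657) = sqrt(83023)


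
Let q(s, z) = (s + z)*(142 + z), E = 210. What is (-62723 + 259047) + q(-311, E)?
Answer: 160772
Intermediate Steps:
q(s, z) = (142 + z)*(s + z)
(-62723 + 259047) + q(-311, E) = (-62723 + 259047) + (210² + 142*(-311) + 142*210 - 311*210) = 196324 + (44100 - 44162 + 29820 - 65310) = 196324 - 35552 = 160772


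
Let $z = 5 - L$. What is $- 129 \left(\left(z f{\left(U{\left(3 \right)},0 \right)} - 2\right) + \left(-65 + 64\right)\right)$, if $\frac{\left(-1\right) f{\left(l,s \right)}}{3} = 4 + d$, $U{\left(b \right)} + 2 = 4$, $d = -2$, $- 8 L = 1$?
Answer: $\frac{17415}{4} \approx 4353.8$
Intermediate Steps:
$L = - \frac{1}{8}$ ($L = \left(- \frac{1}{8}\right) 1 = - \frac{1}{8} \approx -0.125$)
$U{\left(b \right)} = 2$ ($U{\left(b \right)} = -2 + 4 = 2$)
$z = \frac{41}{8}$ ($z = 5 - - \frac{1}{8} = 5 + \frac{1}{8} = \frac{41}{8} \approx 5.125$)
$f{\left(l,s \right)} = -6$ ($f{\left(l,s \right)} = - 3 \left(4 - 2\right) = \left(-3\right) 2 = -6$)
$- 129 \left(\left(z f{\left(U{\left(3 \right)},0 \right)} - 2\right) + \left(-65 + 64\right)\right) = - 129 \left(\left(\frac{41}{8} \left(-6\right) - 2\right) + \left(-65 + 64\right)\right) = - 129 \left(\left(- \frac{123}{4} - 2\right) - 1\right) = - 129 \left(- \frac{131}{4} - 1\right) = \left(-129\right) \left(- \frac{135}{4}\right) = \frac{17415}{4}$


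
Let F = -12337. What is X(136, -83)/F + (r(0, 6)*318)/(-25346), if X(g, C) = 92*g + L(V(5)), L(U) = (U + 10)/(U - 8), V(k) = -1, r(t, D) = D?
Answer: -170321401/156346801 ≈ -1.0894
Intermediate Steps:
L(U) = (10 + U)/(-8 + U)
X(g, C) = -1 + 92*g (X(g, C) = 92*g + (10 - 1)/(-8 - 1) = 92*g + 9/(-9) = 92*g - 1/9*9 = 92*g - 1 = -1 + 92*g)
X(136, -83)/F + (r(0, 6)*318)/(-25346) = (-1 + 92*136)/(-12337) + (6*318)/(-25346) = (-1 + 12512)*(-1/12337) + 1908*(-1/25346) = 12511*(-1/12337) - 954/12673 = -12511/12337 - 954/12673 = -170321401/156346801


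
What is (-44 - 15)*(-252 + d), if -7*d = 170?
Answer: 114106/7 ≈ 16301.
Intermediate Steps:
d = -170/7 (d = -⅐*170 = -170/7 ≈ -24.286)
(-44 - 15)*(-252 + d) = (-44 - 15)*(-252 - 170/7) = -59*(-1934/7) = 114106/7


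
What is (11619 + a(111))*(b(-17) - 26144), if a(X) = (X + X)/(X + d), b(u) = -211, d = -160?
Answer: -2142695385/7 ≈ -3.0610e+8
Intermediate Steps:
a(X) = 2*X/(-160 + X) (a(X) = (X + X)/(X - 160) = (2*X)/(-160 + X) = 2*X/(-160 + X))
(11619 + a(111))*(b(-17) - 26144) = (11619 + 2*111/(-160 + 111))*(-211 - 26144) = (11619 + 2*111/(-49))*(-26355) = (11619 + 2*111*(-1/49))*(-26355) = (11619 - 222/49)*(-26355) = (569109/49)*(-26355) = -2142695385/7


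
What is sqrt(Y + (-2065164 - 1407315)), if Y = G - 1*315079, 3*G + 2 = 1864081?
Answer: I*sqrt(28495785)/3 ≈ 1779.4*I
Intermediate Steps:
G = 1864079/3 (G = -2/3 + (1/3)*1864081 = -2/3 + 1864081/3 = 1864079/3 ≈ 6.2136e+5)
Y = 918842/3 (Y = 1864079/3 - 1*315079 = 1864079/3 - 315079 = 918842/3 ≈ 3.0628e+5)
sqrt(Y + (-2065164 - 1407315)) = sqrt(918842/3 + (-2065164 - 1407315)) = sqrt(918842/3 - 3472479) = sqrt(-9498595/3) = I*sqrt(28495785)/3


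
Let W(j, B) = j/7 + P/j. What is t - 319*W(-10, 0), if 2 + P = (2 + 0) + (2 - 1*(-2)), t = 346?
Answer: 32526/35 ≈ 929.31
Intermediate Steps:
P = 4 (P = -2 + ((2 + 0) + (2 - 1*(-2))) = -2 + (2 + (2 + 2)) = -2 + (2 + 4) = -2 + 6 = 4)
W(j, B) = 4/j + j/7 (W(j, B) = j/7 + 4/j = 4/j + j/7)
t - 319*W(-10, 0) = 346 - 319*(4/(-10) + (⅐)*(-10)) = 346 - 319*(4*(-⅒) - 10/7) = 346 - 319*(-⅖ - 10/7) = 346 - 319*(-64/35) = 346 + 20416/35 = 32526/35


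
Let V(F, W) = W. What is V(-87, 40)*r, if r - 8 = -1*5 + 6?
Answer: 360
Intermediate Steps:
r = 9 (r = 8 + (-1*5 + 6) = 8 + (-5 + 6) = 8 + 1 = 9)
V(-87, 40)*r = 40*9 = 360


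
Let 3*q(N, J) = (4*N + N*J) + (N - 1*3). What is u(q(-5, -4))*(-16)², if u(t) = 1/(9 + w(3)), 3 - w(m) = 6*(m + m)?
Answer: -32/3 ≈ -10.667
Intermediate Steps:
w(m) = 3 - 12*m (w(m) = 3 - 6*(m + m) = 3 - 6*2*m = 3 - 12*m)
q(N, J) = -1 + 5*N/3 + J*N/3 (q(N, J) = ((4*N + N*J) + (N - 1*3))/3 = ((4*N + J*N) + (N - 3))/3 = ((4*N + J*N) + (-3 + N))/3 = (-3 + 5*N + J*N)/3 = -1 + 5*N/3 + J*N/3)
u(t) = -1/24 (u(t) = 1/(9 + (3 - 12*3)) = 1/(9 + (3 - 36)) = 1/(9 - 33) = 1/(-24) = -1/24)
u(q(-5, -4))*(-16)² = -1/24*(-16)² = -1/24*256 = -32/3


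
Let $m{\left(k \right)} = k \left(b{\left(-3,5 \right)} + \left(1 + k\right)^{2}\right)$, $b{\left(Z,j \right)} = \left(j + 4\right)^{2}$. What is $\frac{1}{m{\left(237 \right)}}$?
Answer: $\frac{1}{13443825} \approx 7.4384 \cdot 10^{-8}$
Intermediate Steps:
$b{\left(Z,j \right)} = \left(4 + j\right)^{2}$
$m{\left(k \right)} = k \left(81 + \left(1 + k\right)^{2}\right)$ ($m{\left(k \right)} = k \left(\left(4 + 5\right)^{2} + \left(1 + k\right)^{2}\right) = k \left(9^{2} + \left(1 + k\right)^{2}\right) = k \left(81 + \left(1 + k\right)^{2}\right)$)
$\frac{1}{m{\left(237 \right)}} = \frac{1}{237 \left(81 + \left(1 + 237\right)^{2}\right)} = \frac{1}{237 \left(81 + 238^{2}\right)} = \frac{1}{237 \left(81 + 56644\right)} = \frac{1}{237 \cdot 56725} = \frac{1}{13443825}$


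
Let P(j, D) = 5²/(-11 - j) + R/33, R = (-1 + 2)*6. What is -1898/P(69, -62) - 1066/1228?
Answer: 205093213/14122 ≈ 14523.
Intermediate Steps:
R = 6 (R = 1*6 = 6)
P(j, D) = 2/11 + 25/(-11 - j) (P(j, D) = 5²/(-11 - j) + 6/33 = 25/(-11 - j) + 6*(1/33) = 25/(-11 - j) + 2/11 = 2/11 + 25/(-11 - j))
-1898/P(69, -62) - 1066/1228 = -1898*11*(11 + 69)/(-253 + 2*69) - 1066/1228 = -1898*880/(-253 + 138) - 1066*1/1228 = -1898/((1/11)*(1/80)*(-115)) - 533/614 = -1898/(-23/176) - 533/614 = -1898*(-176/23) - 533/614 = 334048/23 - 533/614 = 205093213/14122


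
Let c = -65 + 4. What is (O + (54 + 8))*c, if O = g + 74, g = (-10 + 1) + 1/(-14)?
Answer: -108397/14 ≈ -7742.6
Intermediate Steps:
g = -127/14 (g = -9 - 1/14 = -127/14 ≈ -9.0714)
c = -61
O = 909/14 (O = -127/14 + 74 = 909/14 ≈ 64.929)
(O + (54 + 8))*c = (909/14 + (54 + 8))*(-61) = (909/14 + 62)*(-61) = (1777/14)*(-61) = -108397/14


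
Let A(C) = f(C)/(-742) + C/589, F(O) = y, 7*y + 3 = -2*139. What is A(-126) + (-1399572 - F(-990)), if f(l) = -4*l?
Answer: -305824497065/218519 ≈ -1.3995e+6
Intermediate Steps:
y = -281/7 (y = -3/7 + (-2*139)/7 = -3/7 + (1/7)*(-278) = -3/7 - 278/7 = -281/7 ≈ -40.143)
F(O) = -281/7
A(C) = 1549*C/218519 (A(C) = -4*C/(-742) + C/589 = -4*C*(-1/742) + C*(1/589) = 2*C/371 + C/589 = 1549*C/218519)
A(-126) + (-1399572 - F(-990)) = (1549/218519)*(-126) + (-1399572 - 1*(-281/7)) = -27882/31217 + (-1399572 + 281/7) = -27882/31217 - 9796723/7 = -305824497065/218519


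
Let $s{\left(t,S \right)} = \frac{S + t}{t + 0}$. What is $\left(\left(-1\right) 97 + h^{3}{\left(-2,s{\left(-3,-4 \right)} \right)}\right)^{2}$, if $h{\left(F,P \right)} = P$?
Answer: $\frac{5180176}{729} \approx 7105.9$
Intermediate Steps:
$s{\left(t,S \right)} = \frac{S + t}{t}$
$\left(\left(-1\right) 97 + h^{3}{\left(-2,s{\left(-3,-4 \right)} \right)}\right)^{2} = \left(\left(-1\right) 97 + \left(\frac{-4 - 3}{-3}\right)^{3}\right)^{2} = \left(-97 + \left(\left(- \frac{1}{3}\right) \left(-7\right)\right)^{3}\right)^{2} = \left(-97 + \left(\frac{7}{3}\right)^{3}\right)^{2} = \left(-97 + \frac{343}{27}\right)^{2} = \left(- \frac{2276}{27}\right)^{2} = \frac{5180176}{729}$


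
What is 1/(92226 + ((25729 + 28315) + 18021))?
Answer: 1/164291 ≈ 6.0868e-6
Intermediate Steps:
1/(92226 + ((25729 + 28315) + 18021)) = 1/(92226 + (54044 + 18021)) = 1/(92226 + 72065) = 1/164291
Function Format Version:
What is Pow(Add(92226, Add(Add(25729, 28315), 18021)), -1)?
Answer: Rational(1, 164291) ≈ 6.0868e-6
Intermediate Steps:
Pow(Add(92226, Add(Add(25729, 28315), 18021)), -1) = Pow(Add(92226, Add(54044, 18021)), -1) = Pow(Add(92226, 72065), -1) = Pow(164291, -1) = Rational(1, 164291)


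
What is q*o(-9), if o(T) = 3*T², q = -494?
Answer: -120042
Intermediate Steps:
q*o(-9) = -1482*(-9)² = -1482*81 = -494*243 = -120042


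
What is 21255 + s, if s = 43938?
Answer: 65193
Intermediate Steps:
21255 + s = 21255 + 43938 = 65193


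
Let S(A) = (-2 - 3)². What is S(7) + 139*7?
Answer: 998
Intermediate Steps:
S(A) = 25 (S(A) = (-5)² = 25)
S(7) + 139*7 = 25 + 139*7 = 25 + 973 = 998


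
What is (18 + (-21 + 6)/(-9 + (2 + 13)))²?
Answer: 961/4 ≈ 240.25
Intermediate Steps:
(18 + (-21 + 6)/(-9 + (2 + 13)))² = (18 - 15/(-9 + 15))² = (18 - 15/6)² = (18 - 15*⅙)² = (18 - 5/2)² = (31/2)² = 961/4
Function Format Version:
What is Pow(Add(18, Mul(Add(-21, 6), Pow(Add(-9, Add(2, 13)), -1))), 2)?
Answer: Rational(961, 4) ≈ 240.25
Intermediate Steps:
Pow(Add(18, Mul(Add(-21, 6), Pow(Add(-9, Add(2, 13)), -1))), 2) = Pow(Add(18, Mul(-15, Pow(Add(-9, 15), -1))), 2) = Pow(Add(18, Mul(-15, Pow(6, -1))), 2) = Pow(Add(18, Mul(-15, Rational(1, 6))), 2) = Pow(Add(18, Rational(-5, 2)), 2) = Pow(Rational(31, 2), 2) = Rational(961, 4)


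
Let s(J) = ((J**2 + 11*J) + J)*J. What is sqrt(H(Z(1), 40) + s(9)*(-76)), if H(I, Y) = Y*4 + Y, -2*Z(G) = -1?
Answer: 46*I*sqrt(61) ≈ 359.27*I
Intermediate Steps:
Z(G) = 1/2 (Z(G) = -1/2*(-1) = 1/2)
s(J) = J*(J**2 + 12*J) (s(J) = (J**2 + 12*J)*J = J*(J**2 + 12*J))
H(I, Y) = 5*Y (H(I, Y) = 4*Y + Y = 5*Y)
sqrt(H(Z(1), 40) + s(9)*(-76)) = sqrt(5*40 + (9**2*(12 + 9))*(-76)) = sqrt(200 + (81*21)*(-76)) = sqrt(200 + 1701*(-76)) = sqrt(200 - 129276) = sqrt(-129076) = 46*I*sqrt(61)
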